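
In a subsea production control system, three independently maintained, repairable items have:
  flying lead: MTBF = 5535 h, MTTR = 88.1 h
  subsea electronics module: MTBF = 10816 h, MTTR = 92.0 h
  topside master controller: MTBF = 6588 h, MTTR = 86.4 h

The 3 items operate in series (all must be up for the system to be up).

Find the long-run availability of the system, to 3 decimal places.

A(flying lead) = MTBF/(MTBF+MTTR) = 5535/(5535+88.1) = 0.984332
A(subsea electronics module) = MTBF/(MTBF+MTTR) = 10816/(10816+92.0) = 0.991566
A(topside master controller) = MTBF/(MTBF+MTTR) = 6588/(6588+86.4) = 0.987055
Series availability: 0.984332 × 0.991566 × 0.987055 = 0.963

0.963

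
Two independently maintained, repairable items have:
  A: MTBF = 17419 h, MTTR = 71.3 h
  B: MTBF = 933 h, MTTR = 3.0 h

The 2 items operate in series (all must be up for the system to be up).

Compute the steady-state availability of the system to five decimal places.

0.99273

A(A) = MTBF/(MTBF+MTTR) = 17419/(17419+71.3) = 0.995923
A(B) = MTBF/(MTBF+MTTR) = 933/(933+3.0) = 0.996795
Series availability: 0.995923 × 0.996795 = 0.99273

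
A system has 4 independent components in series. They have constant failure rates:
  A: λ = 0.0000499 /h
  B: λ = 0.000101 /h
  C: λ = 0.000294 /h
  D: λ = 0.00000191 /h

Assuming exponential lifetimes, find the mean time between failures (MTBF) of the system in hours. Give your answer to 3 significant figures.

Series of exponential components: λ_sys = Σ λ_i
λ_sys = 0.0000499 + 0.000101 + 0.000294 + 0.00000191 = 4.4681e-04 /h
MTBF = 1 / λ_sys = 2240 h

2240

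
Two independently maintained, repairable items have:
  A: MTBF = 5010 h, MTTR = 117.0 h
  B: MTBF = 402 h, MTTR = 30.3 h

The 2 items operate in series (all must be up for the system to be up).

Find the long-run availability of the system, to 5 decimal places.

0.90869

A(A) = MTBF/(MTBF+MTTR) = 5010/(5010+117.0) = 0.977180
A(B) = MTBF/(MTBF+MTTR) = 402/(402+30.3) = 0.929910
Series availability: 0.977180 × 0.929910 = 0.90869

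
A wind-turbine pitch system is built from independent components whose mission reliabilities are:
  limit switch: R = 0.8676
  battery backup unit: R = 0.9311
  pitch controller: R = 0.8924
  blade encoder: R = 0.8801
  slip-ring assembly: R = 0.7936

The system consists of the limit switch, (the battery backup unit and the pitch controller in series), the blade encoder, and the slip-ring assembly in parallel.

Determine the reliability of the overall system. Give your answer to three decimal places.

Series (battery backup unit and pitch controller): 0.93110 × 0.89240 = 0.83091
Parallel (limit switch, [0.83091], blade encoder, and slip-ring assembly): 1 − (1 − 0.86760)(1 − 0.83091)(1 − 0.88010)(1 − 0.79360) = 0.999

0.999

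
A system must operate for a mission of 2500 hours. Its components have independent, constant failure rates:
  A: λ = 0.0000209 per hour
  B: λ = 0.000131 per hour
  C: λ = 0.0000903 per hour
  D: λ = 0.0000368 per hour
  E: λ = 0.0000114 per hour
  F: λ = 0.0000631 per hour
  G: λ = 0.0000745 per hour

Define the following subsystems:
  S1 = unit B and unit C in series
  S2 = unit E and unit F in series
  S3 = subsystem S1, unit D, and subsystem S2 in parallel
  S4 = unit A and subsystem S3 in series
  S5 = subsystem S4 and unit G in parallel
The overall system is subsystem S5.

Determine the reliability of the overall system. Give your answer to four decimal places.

0.9903

R(A) = exp(−0.0000209 × 2500) = 0.949092
R(B) = exp(−0.000131 × 2500) = 0.720723
R(C) = exp(−0.0000903 × 2500) = 0.797918
R(D) = exp(−0.0000368 × 2500) = 0.912105
R(E) = exp(−0.0000114 × 2500) = 0.971902
R(F) = exp(−0.0000631 × 2500) = 0.854063
R(G) = exp(−0.0000745 × 2500) = 0.830066
Series (B and C): 0.720723 × 0.797918 = 0.575078
Series (E and F): 0.971902 × 0.854063 = 0.830066
Parallel ([0.575078], D, and [0.830066]): 1 − (1 − 0.575078)(1 − 0.912105)(1 − 0.830066) = 0.993653
Series (A and [0.993653]): 0.949092 × 0.993653 = 0.943068
Parallel ([0.943068] and G): 1 − (1 − 0.943068)(1 − 0.830066) = 0.9903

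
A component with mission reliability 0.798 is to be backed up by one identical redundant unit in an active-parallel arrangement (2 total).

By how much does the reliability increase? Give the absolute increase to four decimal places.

0.1612

R_before = 0.798
R_after = 1 − (1 − 0.798)^2 = 0.9592
ΔR = 0.9592 − 0.798 = 0.1612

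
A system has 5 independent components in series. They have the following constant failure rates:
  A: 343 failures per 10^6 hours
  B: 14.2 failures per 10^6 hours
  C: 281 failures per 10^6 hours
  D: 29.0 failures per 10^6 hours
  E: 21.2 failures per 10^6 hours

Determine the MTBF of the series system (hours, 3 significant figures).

Series of exponential components: λ_sys = Σ λ_i
λ_sys = 0.000343 + 0.0000142 + 0.000281 + 0.0000290 + 0.0000212 = 6.8840e-04 /h
MTBF = 1 / λ_sys = 1450 h

1450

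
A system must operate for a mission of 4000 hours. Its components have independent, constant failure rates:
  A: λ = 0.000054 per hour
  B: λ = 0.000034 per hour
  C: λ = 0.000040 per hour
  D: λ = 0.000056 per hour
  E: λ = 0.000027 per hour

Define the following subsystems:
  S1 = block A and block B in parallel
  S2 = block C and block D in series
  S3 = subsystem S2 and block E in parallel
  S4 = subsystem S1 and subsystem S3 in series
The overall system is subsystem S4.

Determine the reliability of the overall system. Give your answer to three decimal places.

R(A) = exp(−0.000054 × 4000) = 0.80574
R(B) = exp(−0.000034 × 4000) = 0.87284
R(C) = exp(−0.000040 × 4000) = 0.85214
R(D) = exp(−0.000056 × 4000) = 0.79932
R(E) = exp(−0.000027 × 4000) = 0.89763
Parallel (A and B): 1 − (1 − 0.80574)(1 − 0.87284) = 0.97530
Series (C and D): 0.85214 × 0.79932 = 0.68113
Parallel ([0.68113] and E): 1 − (1 − 0.68113)(1 − 0.89763) = 0.96736
Series ([0.97530] and [0.96736]): 0.97530 × 0.96736 = 0.943

0.943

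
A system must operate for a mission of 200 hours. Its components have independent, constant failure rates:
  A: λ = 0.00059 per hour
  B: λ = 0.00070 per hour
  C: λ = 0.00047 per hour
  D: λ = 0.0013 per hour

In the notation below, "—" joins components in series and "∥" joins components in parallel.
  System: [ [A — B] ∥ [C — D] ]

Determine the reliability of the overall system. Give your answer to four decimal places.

R(A) = exp(−0.00059 × 200) = 0.888696
R(B) = exp(−0.00070 × 200) = 0.869358
R(C) = exp(−0.00047 × 200) = 0.910283
R(D) = exp(−0.0013 × 200) = 0.771052
Series (A and B): 0.888696 × 0.869358 = 0.772595
Series (C and D): 0.910283 × 0.771052 = 0.701876
Parallel ([0.772595] and [0.701876]): 1 − (1 − 0.772595)(1 − 0.701876) = 0.9322

0.9322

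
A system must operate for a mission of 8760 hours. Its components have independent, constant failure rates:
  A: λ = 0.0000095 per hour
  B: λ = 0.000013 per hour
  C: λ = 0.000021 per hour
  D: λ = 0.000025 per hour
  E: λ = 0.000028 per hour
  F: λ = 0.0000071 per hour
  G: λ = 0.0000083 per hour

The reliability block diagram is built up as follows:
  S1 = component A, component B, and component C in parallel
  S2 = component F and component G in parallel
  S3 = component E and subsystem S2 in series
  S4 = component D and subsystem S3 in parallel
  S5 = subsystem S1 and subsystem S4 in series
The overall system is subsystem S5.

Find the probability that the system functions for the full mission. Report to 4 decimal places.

0.9552

R(A) = exp(−0.0000095 × 8760) = 0.920149
R(B) = exp(−0.000013 × 8760) = 0.892365
R(C) = exp(−0.000021 × 8760) = 0.831969
R(D) = exp(−0.000025 × 8760) = 0.803322
R(E) = exp(−0.000028 × 8760) = 0.782485
R(F) = exp(−0.0000071 × 8760) = 0.939699
R(G) = exp(−0.0000083 × 8760) = 0.929872
Parallel (A, B, and C): 1 − (1 − 0.920149)(1 − 0.892365)(1 − 0.831969) = 0.998556
Parallel (F and G): 1 − (1 − 0.939699)(1 − 0.929872) = 0.995771
Series (E and [0.995771]): 0.782485 × 0.995771 = 0.779176
Parallel (D and [0.779176]): 1 − (1 − 0.803322)(1 − 0.779176) = 0.956569
Series ([0.998556] and [0.956569]): 0.998556 × 0.956569 = 0.9552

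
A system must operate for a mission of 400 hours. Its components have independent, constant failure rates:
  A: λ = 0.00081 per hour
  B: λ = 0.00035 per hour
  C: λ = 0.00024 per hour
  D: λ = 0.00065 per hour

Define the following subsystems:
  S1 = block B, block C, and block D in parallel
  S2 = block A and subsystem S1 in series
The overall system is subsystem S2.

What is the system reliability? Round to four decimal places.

0.7213

R(A) = exp(−0.00081 × 400) = 0.723250
R(B) = exp(−0.00035 × 400) = 0.869358
R(C) = exp(−0.00024 × 400) = 0.908464
R(D) = exp(−0.00065 × 400) = 0.771052
Parallel (B, C, and D): 1 − (1 − 0.869358)(1 − 0.908464)(1 − 0.771052) = 0.997262
Series (A and [0.997262]): 0.723250 × 0.997262 = 0.7213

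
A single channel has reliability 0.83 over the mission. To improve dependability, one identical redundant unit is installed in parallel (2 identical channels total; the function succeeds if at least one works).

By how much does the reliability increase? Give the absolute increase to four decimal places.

R_before = 0.83
R_after = 1 − (1 − 0.83)^2 = 0.9711
ΔR = 0.9711 − 0.83 = 0.1411

0.1411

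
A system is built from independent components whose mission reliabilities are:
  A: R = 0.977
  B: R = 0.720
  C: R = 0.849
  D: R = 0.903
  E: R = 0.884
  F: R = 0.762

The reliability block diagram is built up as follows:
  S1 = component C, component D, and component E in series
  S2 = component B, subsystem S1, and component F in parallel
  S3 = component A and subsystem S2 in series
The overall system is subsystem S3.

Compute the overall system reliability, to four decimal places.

0.9560

Series (C, D, and E): 0.849000 × 0.903000 × 0.884000 = 0.677716
Parallel (B, [0.677716], and F): 1 − (1 − 0.720000)(1 − 0.677716)(1 − 0.762000) = 0.978523
Series (A and [0.978523]): 0.977000 × 0.978523 = 0.9560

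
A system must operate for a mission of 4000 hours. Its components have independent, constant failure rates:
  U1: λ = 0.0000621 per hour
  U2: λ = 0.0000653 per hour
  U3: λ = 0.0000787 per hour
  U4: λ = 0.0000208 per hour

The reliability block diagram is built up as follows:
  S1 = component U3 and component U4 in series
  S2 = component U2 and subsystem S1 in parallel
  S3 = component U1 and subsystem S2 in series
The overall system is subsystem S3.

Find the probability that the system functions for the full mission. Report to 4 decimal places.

0.7212

R(U1) = exp(−0.0000621 × 4000) = 0.780048
R(U2) = exp(−0.0000653 × 4000) = 0.770127
R(U3) = exp(−0.0000787 × 4000) = 0.729935
R(U4) = exp(−0.0000208 × 4000) = 0.920167
Series (U3 and U4): 0.729935 × 0.920167 = 0.671662
Parallel (U2 and [0.671662]): 1 − (1 − 0.770127)(1 − 0.671662) = 0.924524
Series (U1 and [0.924524]): 0.780048 × 0.924524 = 0.7212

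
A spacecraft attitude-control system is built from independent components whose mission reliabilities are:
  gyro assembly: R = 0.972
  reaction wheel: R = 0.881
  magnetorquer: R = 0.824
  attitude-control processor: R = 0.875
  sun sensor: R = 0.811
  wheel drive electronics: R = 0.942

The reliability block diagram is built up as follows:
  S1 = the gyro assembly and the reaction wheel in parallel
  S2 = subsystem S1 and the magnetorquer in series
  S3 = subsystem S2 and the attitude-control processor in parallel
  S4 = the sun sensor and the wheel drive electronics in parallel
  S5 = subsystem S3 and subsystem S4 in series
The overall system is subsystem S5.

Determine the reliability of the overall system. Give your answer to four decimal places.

0.9669

Parallel (gyro assembly and reaction wheel): 1 − (1 − 0.972000)(1 − 0.881000) = 0.996668
Series ([0.996668] and magnetorquer): 0.996668 × 0.824000 = 0.821254
Parallel ([0.821254] and attitude-control processor): 1 − (1 − 0.821254)(1 − 0.875000) = 0.977657
Parallel (sun sensor and wheel drive electronics): 1 − (1 − 0.811000)(1 − 0.942000) = 0.989038
Series ([0.977657] and [0.989038]): 0.977657 × 0.989038 = 0.9669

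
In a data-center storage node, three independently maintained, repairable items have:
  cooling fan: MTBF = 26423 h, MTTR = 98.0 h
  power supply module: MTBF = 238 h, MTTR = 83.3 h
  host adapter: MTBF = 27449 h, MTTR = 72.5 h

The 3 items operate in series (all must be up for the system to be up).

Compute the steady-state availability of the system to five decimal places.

A(cooling fan) = MTBF/(MTBF+MTTR) = 26423/(26423+98.0) = 0.996305
A(power supply module) = MTBF/(MTBF+MTTR) = 238/(238+83.3) = 0.740741
A(host adapter) = MTBF/(MTBF+MTTR) = 27449/(27449+72.5) = 0.997366
Series availability: 0.996305 × 0.740741 × 0.997366 = 0.73606

0.73606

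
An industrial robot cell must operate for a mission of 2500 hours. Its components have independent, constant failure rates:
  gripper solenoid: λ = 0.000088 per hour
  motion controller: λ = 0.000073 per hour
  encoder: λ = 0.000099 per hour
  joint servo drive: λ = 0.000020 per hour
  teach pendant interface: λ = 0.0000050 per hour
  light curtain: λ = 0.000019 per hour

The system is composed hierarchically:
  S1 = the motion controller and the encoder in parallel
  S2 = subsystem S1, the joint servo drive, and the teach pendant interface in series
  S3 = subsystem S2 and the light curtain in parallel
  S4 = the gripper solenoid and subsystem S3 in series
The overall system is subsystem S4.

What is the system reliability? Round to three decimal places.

R(gripper solenoid) = exp(−0.000088 × 2500) = 0.80252
R(motion controller) = exp(−0.000073 × 2500) = 0.83318
R(encoder) = exp(−0.000099 × 2500) = 0.78075
R(joint servo drive) = exp(−0.000020 × 2500) = 0.95123
R(teach pendant interface) = exp(−0.0000050 × 2500) = 0.98758
R(light curtain) = exp(−0.000019 × 2500) = 0.95361
Parallel (motion controller and encoder): 1 − (1 − 0.83318)(1 − 0.78075) = 0.96342
Series ([0.96342], joint servo drive, and teach pendant interface): 0.96342 × 0.95123 × 0.98758 = 0.90505
Parallel ([0.90505] and light curtain): 1 − (1 − 0.90505)(1 − 0.95361) = 0.99560
Series (gripper solenoid and [0.99560]): 0.80252 × 0.99560 = 0.799

0.799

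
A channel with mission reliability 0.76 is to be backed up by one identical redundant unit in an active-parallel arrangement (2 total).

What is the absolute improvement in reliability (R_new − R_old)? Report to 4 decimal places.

R_before = 0.76
R_after = 1 − (1 − 0.76)^2 = 0.9424
ΔR = 0.9424 − 0.76 = 0.1824

0.1824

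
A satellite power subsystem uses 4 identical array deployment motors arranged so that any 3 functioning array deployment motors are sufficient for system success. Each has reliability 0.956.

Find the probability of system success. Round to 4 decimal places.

R = Σ_{i=3}^{4} C(4,i) p^i (1−p)^{4−i} with p = 0.956
C(4,3)·0.956^3·0.044^1 = 0.153775
C(4,4)·0.956^4·0.044^0 = 0.835279
Sum = 0.9891

0.9891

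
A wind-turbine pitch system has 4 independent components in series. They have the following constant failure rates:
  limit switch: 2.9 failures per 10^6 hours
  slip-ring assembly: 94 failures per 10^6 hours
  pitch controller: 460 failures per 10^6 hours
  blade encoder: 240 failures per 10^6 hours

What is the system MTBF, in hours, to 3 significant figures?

1250

Series of exponential components: λ_sys = Σ λ_i
λ_sys = 0.0000029 + 0.000094 + 0.00046 + 0.00024 = 7.9690e-04 /h
MTBF = 1 / λ_sys = 1250 h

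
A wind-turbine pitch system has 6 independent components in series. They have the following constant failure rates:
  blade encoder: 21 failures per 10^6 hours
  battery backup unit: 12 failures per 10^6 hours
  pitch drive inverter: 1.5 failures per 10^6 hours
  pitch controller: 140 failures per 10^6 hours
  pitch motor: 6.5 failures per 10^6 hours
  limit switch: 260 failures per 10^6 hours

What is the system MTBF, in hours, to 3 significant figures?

2270

Series of exponential components: λ_sys = Σ λ_i
λ_sys = 0.000021 + 0.000012 + 0.0000015 + 0.00014 + 0.0000065 + 0.00026 = 4.4100e-04 /h
MTBF = 1 / λ_sys = 2270 h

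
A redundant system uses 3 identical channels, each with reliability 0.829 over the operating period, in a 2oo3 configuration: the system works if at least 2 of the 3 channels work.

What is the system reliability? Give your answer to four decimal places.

0.9223

R = Σ_{i=2}^{3} C(3,i) p^i (1−p)^{3−i} with p = 0.829
C(3,2)·0.829^2·0.171^1 = 0.352555
C(3,3)·0.829^3·0.171^0 = 0.569723
Sum = 0.9223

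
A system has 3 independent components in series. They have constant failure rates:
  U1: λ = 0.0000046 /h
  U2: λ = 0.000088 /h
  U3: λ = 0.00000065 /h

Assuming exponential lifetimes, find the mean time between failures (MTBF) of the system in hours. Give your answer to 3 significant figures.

10700

Series of exponential components: λ_sys = Σ λ_i
λ_sys = 0.0000046 + 0.000088 + 0.00000065 = 9.3250e-05 /h
MTBF = 1 / λ_sys = 10700 h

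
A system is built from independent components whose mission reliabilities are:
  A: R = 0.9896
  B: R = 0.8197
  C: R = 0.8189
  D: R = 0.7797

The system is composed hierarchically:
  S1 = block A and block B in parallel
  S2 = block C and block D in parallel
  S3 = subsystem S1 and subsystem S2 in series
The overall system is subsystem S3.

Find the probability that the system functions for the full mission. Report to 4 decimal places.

Parallel (A and B): 1 − (1 − 0.989600)(1 − 0.819700) = 0.998125
Parallel (C and D): 1 − (1 − 0.818900)(1 − 0.779700) = 0.960104
Series ([0.998125] and [0.960104]): 0.998125 × 0.960104 = 0.9583

0.9583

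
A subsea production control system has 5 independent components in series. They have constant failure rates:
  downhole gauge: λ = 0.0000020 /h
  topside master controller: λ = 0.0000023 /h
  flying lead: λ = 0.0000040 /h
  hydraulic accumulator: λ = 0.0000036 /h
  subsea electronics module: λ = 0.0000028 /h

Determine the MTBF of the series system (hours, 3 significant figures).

Series of exponential components: λ_sys = Σ λ_i
λ_sys = 0.0000020 + 0.0000023 + 0.0000040 + 0.0000036 + 0.0000028 = 1.4700e-05 /h
MTBF = 1 / λ_sys = 68000 h

68000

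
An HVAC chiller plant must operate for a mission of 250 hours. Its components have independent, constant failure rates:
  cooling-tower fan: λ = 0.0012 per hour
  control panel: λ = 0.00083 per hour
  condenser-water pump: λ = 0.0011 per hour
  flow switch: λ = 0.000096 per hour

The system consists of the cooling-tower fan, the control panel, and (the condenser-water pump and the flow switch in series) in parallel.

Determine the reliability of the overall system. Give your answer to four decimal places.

R(cooling-tower fan) = exp(−0.0012 × 250) = 0.740818
R(control panel) = exp(−0.00083 × 250) = 0.812613
R(condenser-water pump) = exp(−0.0011 × 250) = 0.759572
R(flow switch) = exp(−0.000096 × 250) = 0.976286
Series (condenser-water pump and flow switch): 0.759572 × 0.976286 = 0.741560
Parallel (cooling-tower fan, control panel, and [0.741560]): 1 − (1 − 0.740818)(1 − 0.812613)(1 − 0.741560) = 0.9874

0.9874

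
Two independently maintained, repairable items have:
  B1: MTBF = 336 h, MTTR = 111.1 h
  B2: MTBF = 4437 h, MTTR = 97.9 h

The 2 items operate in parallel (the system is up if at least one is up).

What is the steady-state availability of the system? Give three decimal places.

A(B1) = MTBF/(MTBF+MTTR) = 336/(336+111.1) = 0.751510
A(B2) = MTBF/(MTBF+MTTR) = 4437/(4437+97.9) = 0.978412
Parallel availability: 1 − (1 − 0.751510)(1 − 0.978412) = 0.995

0.995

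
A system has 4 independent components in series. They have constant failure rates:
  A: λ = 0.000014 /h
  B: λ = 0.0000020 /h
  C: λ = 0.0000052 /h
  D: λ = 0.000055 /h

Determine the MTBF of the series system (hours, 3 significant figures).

Series of exponential components: λ_sys = Σ λ_i
λ_sys = 0.000014 + 0.0000020 + 0.0000052 + 0.000055 = 7.6200e-05 /h
MTBF = 1 / λ_sys = 13100 h

13100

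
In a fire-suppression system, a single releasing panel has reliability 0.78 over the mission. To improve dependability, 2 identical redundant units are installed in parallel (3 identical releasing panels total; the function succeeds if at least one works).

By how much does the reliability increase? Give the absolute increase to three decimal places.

0.209

R_before = 0.78
R_after = 1 − (1 − 0.78)^3 = 0.989
ΔR = 0.989 − 0.78 = 0.209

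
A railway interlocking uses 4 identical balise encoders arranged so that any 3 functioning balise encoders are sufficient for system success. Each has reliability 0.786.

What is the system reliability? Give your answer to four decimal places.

R = Σ_{i=3}^{4} C(4,i) p^i (1−p)^{4−i} with p = 0.786
C(4,3)·0.786^3·0.214^1 = 0.415663
C(4,4)·0.786^4·0.214^0 = 0.381672
Sum = 0.7973

0.7973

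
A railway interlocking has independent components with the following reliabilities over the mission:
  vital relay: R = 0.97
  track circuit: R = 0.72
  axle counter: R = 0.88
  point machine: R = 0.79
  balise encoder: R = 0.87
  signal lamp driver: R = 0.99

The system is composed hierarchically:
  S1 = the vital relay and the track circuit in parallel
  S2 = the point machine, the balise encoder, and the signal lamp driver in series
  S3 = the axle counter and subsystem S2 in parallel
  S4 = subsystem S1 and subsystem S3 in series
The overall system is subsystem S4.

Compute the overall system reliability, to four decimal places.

Parallel (vital relay and track circuit): 1 − (1 − 0.970000)(1 − 0.720000) = 0.991600
Series (point machine, balise encoder, and signal lamp driver): 0.790000 × 0.870000 × 0.990000 = 0.680427
Parallel (axle counter and [0.680427]): 1 − (1 − 0.880000)(1 − 0.680427) = 0.961651
Series ([0.991600] and [0.961651]): 0.991600 × 0.961651 = 0.9536

0.9536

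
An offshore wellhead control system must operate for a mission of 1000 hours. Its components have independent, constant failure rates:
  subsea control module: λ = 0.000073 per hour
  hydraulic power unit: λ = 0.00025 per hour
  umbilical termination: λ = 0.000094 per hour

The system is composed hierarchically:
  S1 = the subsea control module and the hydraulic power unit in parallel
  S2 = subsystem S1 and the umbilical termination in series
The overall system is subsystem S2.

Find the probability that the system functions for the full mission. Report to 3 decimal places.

R(subsea control module) = exp(−0.000073 × 1000) = 0.92960
R(hydraulic power unit) = exp(−0.00025 × 1000) = 0.77880
R(umbilical termination) = exp(−0.000094 × 1000) = 0.91028
Parallel (subsea control module and hydraulic power unit): 1 − (1 − 0.92960)(1 − 0.77880) = 0.98443
Series ([0.98443] and umbilical termination): 0.98443 × 0.91028 = 0.896

0.896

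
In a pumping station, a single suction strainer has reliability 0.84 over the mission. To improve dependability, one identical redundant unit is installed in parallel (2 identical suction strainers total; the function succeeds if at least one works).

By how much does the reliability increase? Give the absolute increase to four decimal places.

R_before = 0.84
R_after = 1 − (1 − 0.84)^2 = 0.9744
ΔR = 0.9744 − 0.84 = 0.1344

0.1344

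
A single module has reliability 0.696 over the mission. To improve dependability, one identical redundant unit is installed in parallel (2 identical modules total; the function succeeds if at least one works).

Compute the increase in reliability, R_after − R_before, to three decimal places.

R_before = 0.696
R_after = 1 − (1 − 0.696)^2 = 0.908
ΔR = 0.908 − 0.696 = 0.212

0.212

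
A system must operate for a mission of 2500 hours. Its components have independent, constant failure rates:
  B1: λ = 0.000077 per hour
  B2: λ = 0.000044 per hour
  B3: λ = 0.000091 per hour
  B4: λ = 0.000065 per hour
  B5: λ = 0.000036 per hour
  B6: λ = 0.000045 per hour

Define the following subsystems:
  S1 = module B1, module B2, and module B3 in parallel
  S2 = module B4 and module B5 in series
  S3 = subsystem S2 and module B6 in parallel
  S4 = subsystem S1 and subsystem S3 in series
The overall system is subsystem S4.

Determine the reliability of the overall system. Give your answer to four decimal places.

R(B1) = exp(−0.000077 × 2500) = 0.824894
R(B2) = exp(−0.000044 × 2500) = 0.895834
R(B3) = exp(−0.000091 × 2500) = 0.796522
R(B4) = exp(−0.000065 × 2500) = 0.850016
R(B5) = exp(−0.000036 × 2500) = 0.913931
R(B6) = exp(−0.000045 × 2500) = 0.893597
Parallel (B1, B2, and B3): 1 − (1 − 0.824894)(1 − 0.895834)(1 − 0.796522) = 0.996289
Series (B4 and B5): 0.850016 × 0.913931 = 0.776856
Parallel ([0.776856] and B6): 1 − (1 − 0.776856)(1 − 0.893597) = 0.976257
Series ([0.996289] and [0.976257]): 0.996289 × 0.976257 = 0.9726

0.9726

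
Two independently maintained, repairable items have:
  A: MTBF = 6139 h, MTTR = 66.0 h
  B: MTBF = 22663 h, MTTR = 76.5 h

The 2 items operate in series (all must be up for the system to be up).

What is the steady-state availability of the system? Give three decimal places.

0.986

A(A) = MTBF/(MTBF+MTTR) = 6139/(6139+66.0) = 0.989363
A(B) = MTBF/(MTBF+MTTR) = 22663/(22663+76.5) = 0.996636
Series availability: 0.989363 × 0.996636 = 0.986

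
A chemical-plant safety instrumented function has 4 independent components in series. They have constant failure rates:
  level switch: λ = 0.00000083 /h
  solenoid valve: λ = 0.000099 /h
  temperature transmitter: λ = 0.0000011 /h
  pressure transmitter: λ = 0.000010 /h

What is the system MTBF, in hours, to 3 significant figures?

Series of exponential components: λ_sys = Σ λ_i
λ_sys = 0.00000083 + 0.000099 + 0.0000011 + 0.000010 = 1.1093e-04 /h
MTBF = 1 / λ_sys = 9010 h

9010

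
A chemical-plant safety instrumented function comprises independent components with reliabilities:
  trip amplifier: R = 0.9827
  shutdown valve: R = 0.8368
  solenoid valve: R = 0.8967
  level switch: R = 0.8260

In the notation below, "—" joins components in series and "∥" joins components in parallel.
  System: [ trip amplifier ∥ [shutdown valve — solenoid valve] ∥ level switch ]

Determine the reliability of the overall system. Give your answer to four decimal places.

0.9992

Series (shutdown valve and solenoid valve): 0.836800 × 0.896700 = 0.750359
Parallel (trip amplifier, [0.750359], and level switch): 1 − (1 − 0.982700)(1 − 0.750359)(1 − 0.826000) = 0.9992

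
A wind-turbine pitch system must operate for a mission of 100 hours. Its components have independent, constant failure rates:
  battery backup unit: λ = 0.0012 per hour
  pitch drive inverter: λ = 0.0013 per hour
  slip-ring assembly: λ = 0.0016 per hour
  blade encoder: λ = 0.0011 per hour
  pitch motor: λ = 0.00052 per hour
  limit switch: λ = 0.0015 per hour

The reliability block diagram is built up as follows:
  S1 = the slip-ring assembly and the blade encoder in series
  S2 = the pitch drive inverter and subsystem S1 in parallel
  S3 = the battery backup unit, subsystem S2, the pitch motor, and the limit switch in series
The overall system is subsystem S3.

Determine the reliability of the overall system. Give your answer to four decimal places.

R(battery backup unit) = exp(−0.0012 × 100) = 0.886920
R(pitch drive inverter) = exp(−0.0013 × 100) = 0.878095
R(slip-ring assembly) = exp(−0.0016 × 100) = 0.852144
R(blade encoder) = exp(−0.0011 × 100) = 0.895834
R(pitch motor) = exp(−0.00052 × 100) = 0.949329
R(limit switch) = exp(−0.0015 × 100) = 0.860708
Series (slip-ring assembly and blade encoder): 0.852144 × 0.895834 = 0.763380
Parallel (pitch drive inverter and [0.763380]): 1 − (1 − 0.878095)(1 − 0.763380) = 0.971155
Series (battery backup unit, [0.971155], pitch motor, and limit switch): 0.886920 × 0.971155 × 0.949329 × 0.860708 = 0.7038

0.7038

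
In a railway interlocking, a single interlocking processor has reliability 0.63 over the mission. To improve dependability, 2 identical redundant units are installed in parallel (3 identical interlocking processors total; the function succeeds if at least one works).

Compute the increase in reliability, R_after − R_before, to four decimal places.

0.3193

R_before = 0.63
R_after = 1 − (1 − 0.63)^3 = 0.9493
ΔR = 0.9493 − 0.63 = 0.3193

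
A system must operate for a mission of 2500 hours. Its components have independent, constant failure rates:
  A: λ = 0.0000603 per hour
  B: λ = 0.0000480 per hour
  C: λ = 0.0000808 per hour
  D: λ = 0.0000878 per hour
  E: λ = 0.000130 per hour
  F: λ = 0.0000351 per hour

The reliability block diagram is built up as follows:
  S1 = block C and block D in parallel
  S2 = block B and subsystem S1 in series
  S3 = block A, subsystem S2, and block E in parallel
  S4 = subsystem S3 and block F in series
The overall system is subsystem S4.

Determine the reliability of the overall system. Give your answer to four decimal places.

R(A) = exp(−0.0000603 × 2500) = 0.860063
R(B) = exp(−0.0000480 × 2500) = 0.886920
R(C) = exp(−0.0000808 × 2500) = 0.817095
R(D) = exp(−0.0000878 × 2500) = 0.802920
R(E) = exp(−0.000130 × 2500) = 0.722527
R(F) = exp(−0.0000351 × 2500) = 0.915990
Parallel (C and D): 1 − (1 − 0.817095)(1 − 0.802920) = 0.963953
Series (B and [0.963953]): 0.886920 × 0.963953 = 0.854949
Parallel (A, [0.854949], and E): 1 − (1 − 0.860063)(1 − 0.854949)(1 − 0.722527) = 0.994368
Series ([0.994368] and F): 0.994368 × 0.915990 = 0.9108

0.9108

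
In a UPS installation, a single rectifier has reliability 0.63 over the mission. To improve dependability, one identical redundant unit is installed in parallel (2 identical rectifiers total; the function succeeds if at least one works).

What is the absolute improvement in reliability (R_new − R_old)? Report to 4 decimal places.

R_before = 0.63
R_after = 1 − (1 − 0.63)^2 = 0.8631
ΔR = 0.8631 − 0.63 = 0.2331

0.2331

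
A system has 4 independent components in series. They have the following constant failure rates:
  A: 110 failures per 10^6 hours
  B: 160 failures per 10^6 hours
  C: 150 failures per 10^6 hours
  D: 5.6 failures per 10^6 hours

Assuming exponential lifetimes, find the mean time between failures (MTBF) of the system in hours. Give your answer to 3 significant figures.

Series of exponential components: λ_sys = Σ λ_i
λ_sys = 0.00011 + 0.00016 + 0.00015 + 0.0000056 = 4.2560e-04 /h
MTBF = 1 / λ_sys = 2350 h

2350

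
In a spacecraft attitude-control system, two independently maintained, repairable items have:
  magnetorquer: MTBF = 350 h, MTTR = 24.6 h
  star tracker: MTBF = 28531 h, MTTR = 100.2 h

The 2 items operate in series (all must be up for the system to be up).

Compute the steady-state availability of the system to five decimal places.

0.93106

A(magnetorquer) = MTBF/(MTBF+MTTR) = 350/(350+24.6) = 0.934330
A(star tracker) = MTBF/(MTBF+MTTR) = 28531/(28531+100.2) = 0.996500
Series availability: 0.934330 × 0.996500 = 0.93106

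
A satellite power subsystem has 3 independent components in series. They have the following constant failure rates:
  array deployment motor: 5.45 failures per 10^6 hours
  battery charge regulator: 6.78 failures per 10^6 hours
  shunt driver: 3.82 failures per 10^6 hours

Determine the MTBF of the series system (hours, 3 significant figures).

Series of exponential components: λ_sys = Σ λ_i
λ_sys = 0.00000545 + 0.00000678 + 0.00000382 = 1.6050e-05 /h
MTBF = 1 / λ_sys = 62300 h

62300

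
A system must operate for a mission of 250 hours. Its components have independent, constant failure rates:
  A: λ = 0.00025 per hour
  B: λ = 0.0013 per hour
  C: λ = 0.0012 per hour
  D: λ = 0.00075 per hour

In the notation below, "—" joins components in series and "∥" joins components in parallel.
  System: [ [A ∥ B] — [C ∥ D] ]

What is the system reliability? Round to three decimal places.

0.940

R(A) = exp(−0.00025 × 250) = 0.93941
R(B) = exp(−0.0013 × 250) = 0.72253
R(C) = exp(−0.0012 × 250) = 0.74082
R(D) = exp(−0.00075 × 250) = 0.82903
Parallel (A and B): 1 − (1 − 0.93941)(1 − 0.72253) = 0.98319
Parallel (C and D): 1 − (1 − 0.74082)(1 − 0.82903) = 0.95569
Series ([0.98319] and [0.95569]): 0.98319 × 0.95569 = 0.940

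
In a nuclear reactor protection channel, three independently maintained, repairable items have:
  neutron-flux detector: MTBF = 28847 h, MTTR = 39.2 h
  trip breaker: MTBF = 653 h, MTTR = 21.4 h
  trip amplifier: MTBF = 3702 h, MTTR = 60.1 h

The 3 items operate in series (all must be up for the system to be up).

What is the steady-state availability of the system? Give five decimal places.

0.95151

A(neutron-flux detector) = MTBF/(MTBF+MTTR) = 28847/(28847+39.2) = 0.998643
A(trip breaker) = MTBF/(MTBF+MTTR) = 653/(653+21.4) = 0.968268
A(trip amplifier) = MTBF/(MTBF+MTTR) = 3702/(3702+60.1) = 0.984025
Series availability: 0.998643 × 0.968268 × 0.984025 = 0.95151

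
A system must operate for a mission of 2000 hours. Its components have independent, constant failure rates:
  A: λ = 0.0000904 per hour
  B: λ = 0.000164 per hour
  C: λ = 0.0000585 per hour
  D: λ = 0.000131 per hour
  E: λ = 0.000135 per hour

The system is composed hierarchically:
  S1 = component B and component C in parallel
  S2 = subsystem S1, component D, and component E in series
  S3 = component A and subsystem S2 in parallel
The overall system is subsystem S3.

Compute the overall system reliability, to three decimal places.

0.929

R(A) = exp(−0.0000904 × 2000) = 0.83460
R(B) = exp(−0.000164 × 2000) = 0.72036
R(C) = exp(−0.0000585 × 2000) = 0.88959
R(D) = exp(−0.000131 × 2000) = 0.76951
R(E) = exp(−0.000135 × 2000) = 0.76338
Parallel (B and C): 1 − (1 − 0.72036)(1 − 0.88959) = 0.96912
Series ([0.96912], D, and E): 0.96912 × 0.76951 × 0.76338 = 0.56929
Parallel (A and [0.56929]): 1 − (1 − 0.83460)(1 − 0.56929) = 0.929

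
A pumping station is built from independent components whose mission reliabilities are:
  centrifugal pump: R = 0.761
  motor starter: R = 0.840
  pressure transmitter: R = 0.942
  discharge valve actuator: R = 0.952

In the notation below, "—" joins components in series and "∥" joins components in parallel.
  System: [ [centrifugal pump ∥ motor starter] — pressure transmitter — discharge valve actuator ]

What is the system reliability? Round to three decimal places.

Parallel (centrifugal pump and motor starter): 1 − (1 − 0.76100)(1 − 0.84000) = 0.96176
Series ([0.96176], pressure transmitter, and discharge valve actuator): 0.96176 × 0.94200 × 0.95200 = 0.862

0.862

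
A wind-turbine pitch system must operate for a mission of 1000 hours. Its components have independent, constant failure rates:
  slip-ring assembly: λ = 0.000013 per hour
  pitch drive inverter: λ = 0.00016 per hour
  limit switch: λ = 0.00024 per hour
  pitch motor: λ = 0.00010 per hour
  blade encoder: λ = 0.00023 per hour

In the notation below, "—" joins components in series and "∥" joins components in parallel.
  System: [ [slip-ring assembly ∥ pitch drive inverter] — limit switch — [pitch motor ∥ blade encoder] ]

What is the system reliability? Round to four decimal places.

0.7698

R(slip-ring assembly) = exp(−0.000013 × 1000) = 0.987084
R(pitch drive inverter) = exp(−0.00016 × 1000) = 0.852144
R(limit switch) = exp(−0.00024 × 1000) = 0.786628
R(pitch motor) = exp(−0.00010 × 1000) = 0.904837
R(blade encoder) = exp(−0.00023 × 1000) = 0.794534
Parallel (slip-ring assembly and pitch drive inverter): 1 − (1 − 0.987084)(1 − 0.852144) = 0.998090
Parallel (pitch motor and blade encoder): 1 − (1 − 0.904837)(1 − 0.794534) = 0.980447
Series ([0.998090], limit switch, and [0.980447]): 0.998090 × 0.786628 × 0.980447 = 0.7698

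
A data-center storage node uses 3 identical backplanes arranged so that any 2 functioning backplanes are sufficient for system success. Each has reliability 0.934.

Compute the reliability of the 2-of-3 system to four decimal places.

0.9875

R = Σ_{i=2}^{3} C(3,i) p^i (1−p)^{3−i} with p = 0.934
C(3,2)·0.934^2·0.066^1 = 0.172726
C(3,3)·0.934^3·0.066^0 = 0.814781
Sum = 0.9875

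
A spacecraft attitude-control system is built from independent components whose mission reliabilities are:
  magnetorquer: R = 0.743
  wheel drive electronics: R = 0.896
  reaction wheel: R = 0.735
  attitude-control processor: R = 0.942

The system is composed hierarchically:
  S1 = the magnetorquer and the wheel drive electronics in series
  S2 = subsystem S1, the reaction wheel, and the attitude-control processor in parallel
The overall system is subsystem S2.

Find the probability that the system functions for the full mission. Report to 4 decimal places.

0.9949

Series (magnetorquer and wheel drive electronics): 0.743000 × 0.896000 = 0.665728
Parallel ([0.665728], reaction wheel, and attitude-control processor): 1 − (1 − 0.665728)(1 − 0.735000)(1 − 0.942000) = 0.9949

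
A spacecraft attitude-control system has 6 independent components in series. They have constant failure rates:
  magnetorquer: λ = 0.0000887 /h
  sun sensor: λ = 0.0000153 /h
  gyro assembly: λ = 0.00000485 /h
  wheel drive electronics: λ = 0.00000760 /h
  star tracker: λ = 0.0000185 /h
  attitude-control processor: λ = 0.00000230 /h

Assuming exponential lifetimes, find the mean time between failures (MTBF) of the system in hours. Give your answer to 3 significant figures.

Series of exponential components: λ_sys = Σ λ_i
λ_sys = 0.0000887 + 0.0000153 + 0.00000485 + 0.00000760 + 0.0000185 + 0.00000230 = 1.3725e-04 /h
MTBF = 1 / λ_sys = 7290 h

7290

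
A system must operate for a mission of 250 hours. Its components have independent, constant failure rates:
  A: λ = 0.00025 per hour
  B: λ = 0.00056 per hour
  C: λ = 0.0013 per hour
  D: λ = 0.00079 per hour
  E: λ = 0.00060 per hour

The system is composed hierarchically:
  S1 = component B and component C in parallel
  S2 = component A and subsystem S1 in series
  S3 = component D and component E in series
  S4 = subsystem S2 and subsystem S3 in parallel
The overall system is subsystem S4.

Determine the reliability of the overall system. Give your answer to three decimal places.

0.972

R(A) = exp(−0.00025 × 250) = 0.93941
R(B) = exp(−0.00056 × 250) = 0.86936
R(C) = exp(−0.0013 × 250) = 0.72253
R(D) = exp(−0.00079 × 250) = 0.82078
R(E) = exp(−0.00060 × 250) = 0.86071
Parallel (B and C): 1 − (1 − 0.86936)(1 − 0.72253) = 0.96375
Series (A and [0.96375]): 0.93941 × 0.96375 = 0.90536
Series (D and E): 0.82078 × 0.86071 = 0.70645
Parallel ([0.90536] and [0.70645]): 1 − (1 − 0.90536)(1 − 0.70645) = 0.972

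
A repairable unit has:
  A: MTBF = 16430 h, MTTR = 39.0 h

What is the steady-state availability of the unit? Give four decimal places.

A(A) = MTBF/(MTBF+MTTR) = 16430/(16430+39.0) = 0.9976

0.9976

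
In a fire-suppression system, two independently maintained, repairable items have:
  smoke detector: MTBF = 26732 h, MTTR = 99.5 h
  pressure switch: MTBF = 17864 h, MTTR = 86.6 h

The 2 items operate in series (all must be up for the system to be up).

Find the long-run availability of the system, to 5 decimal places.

A(smoke detector) = MTBF/(MTBF+MTTR) = 26732/(26732+99.5) = 0.996292
A(pressure switch) = MTBF/(MTBF+MTTR) = 17864/(17864+86.6) = 0.995176
Series availability: 0.996292 × 0.995176 = 0.99149

0.99149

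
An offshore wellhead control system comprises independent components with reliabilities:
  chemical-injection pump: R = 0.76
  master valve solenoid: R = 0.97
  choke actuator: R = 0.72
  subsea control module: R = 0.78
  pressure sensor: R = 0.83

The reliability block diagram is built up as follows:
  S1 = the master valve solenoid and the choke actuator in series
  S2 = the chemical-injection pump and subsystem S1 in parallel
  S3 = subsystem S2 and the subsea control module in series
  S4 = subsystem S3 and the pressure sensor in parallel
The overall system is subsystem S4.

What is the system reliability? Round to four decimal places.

Series (master valve solenoid and choke actuator): 0.970000 × 0.720000 = 0.698400
Parallel (chemical-injection pump and [0.698400]): 1 − (1 − 0.760000)(1 − 0.698400) = 0.927616
Series ([0.927616] and subsea control module): 0.927616 × 0.780000 = 0.723540
Parallel ([0.723540] and pressure sensor): 1 − (1 − 0.723540)(1 − 0.830000) = 0.9530

0.9530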